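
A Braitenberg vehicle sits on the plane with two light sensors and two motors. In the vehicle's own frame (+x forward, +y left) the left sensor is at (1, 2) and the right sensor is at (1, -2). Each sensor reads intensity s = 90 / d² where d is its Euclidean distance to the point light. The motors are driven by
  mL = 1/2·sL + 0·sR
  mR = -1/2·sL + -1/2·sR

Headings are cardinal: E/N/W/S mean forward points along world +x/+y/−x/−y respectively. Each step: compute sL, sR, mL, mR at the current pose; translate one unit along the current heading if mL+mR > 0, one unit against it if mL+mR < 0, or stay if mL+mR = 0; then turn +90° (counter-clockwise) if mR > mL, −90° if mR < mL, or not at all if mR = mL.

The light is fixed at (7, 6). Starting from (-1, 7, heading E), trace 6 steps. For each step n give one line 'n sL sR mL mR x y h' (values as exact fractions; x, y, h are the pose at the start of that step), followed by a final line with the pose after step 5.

0 45/29 9/5 45/58 -243/145 -1 7 E
1 90/49 90/121 45/49 -7650/5929 -2 7 S
2 9/10 45/58 9/20 -243/290 -2 8 W
3 90/109 2 45/109 -154/109 -1 8 N
4 45/29 9/5 45/58 -243/145 -1 7 E
5 90/49 90/121 45/49 -7650/5929 -2 7 S
final -2 8 W

n=0: pose=(-1,7,E); sL=45/29, sR=9/5; mL=45/58, mR=-243/145; mL+mR=-9/10 → advance -1; mR−mL=-711/290 → turn -1·90°
n=1: pose=(-2,7,S); sL=90/49, sR=90/121; mL=45/49, mR=-7650/5929; mL+mR=-45/121 → advance -1; mR−mL=-13095/5929 → turn -1·90°
n=2: pose=(-2,8,W); sL=9/10, sR=45/58; mL=9/20, mR=-243/290; mL+mR=-45/116 → advance -1; mR−mL=-747/580 → turn -1·90°
n=3: pose=(-1,8,N); sL=90/109, sR=2; mL=45/109, mR=-154/109; mL+mR=-1 → advance -1; mR−mL=-199/109 → turn -1·90°
n=4: pose=(-1,7,E); sL=45/29, sR=9/5; mL=45/58, mR=-243/145; mL+mR=-9/10 → advance -1; mR−mL=-711/290 → turn -1·90°
n=5: pose=(-2,7,S); sL=90/49, sR=90/121; mL=45/49, mR=-7650/5929; mL+mR=-45/121 → advance -1; mR−mL=-13095/5929 → turn -1·90°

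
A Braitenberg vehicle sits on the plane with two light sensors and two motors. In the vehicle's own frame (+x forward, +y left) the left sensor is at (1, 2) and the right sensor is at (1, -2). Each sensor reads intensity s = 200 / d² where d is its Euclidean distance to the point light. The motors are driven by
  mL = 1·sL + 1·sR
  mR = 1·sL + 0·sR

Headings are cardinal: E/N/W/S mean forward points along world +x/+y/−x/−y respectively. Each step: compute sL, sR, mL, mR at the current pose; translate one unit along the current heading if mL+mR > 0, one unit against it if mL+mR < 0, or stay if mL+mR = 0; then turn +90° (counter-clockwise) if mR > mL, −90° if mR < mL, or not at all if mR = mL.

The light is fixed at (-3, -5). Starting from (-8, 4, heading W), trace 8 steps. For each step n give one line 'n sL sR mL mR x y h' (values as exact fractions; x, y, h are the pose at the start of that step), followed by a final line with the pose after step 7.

0 40/17 200/157 9680/2669 40/17 -8 4 W
1 50/41 50/29 3500/1189 50/41 -9 4 N
2 200/169 200/89 51600/15041 200/169 -9 5 E
3 20/9 20/13 440/117 20/9 -8 5 S
4 40/17 200/157 9680/2669 40/17 -8 4 W
5 50/41 50/29 3500/1189 50/41 -9 4 N
6 200/169 200/89 51600/15041 200/169 -9 5 E
7 20/9 20/13 440/117 20/9 -8 5 S
final -8 4 W

n=0: pose=(-8,4,W); sL=40/17, sR=200/157; mL=9680/2669, mR=40/17; mL+mR=15960/2669 → advance +1; mR−mL=-200/157 → turn -1·90°
n=1: pose=(-9,4,N); sL=50/41, sR=50/29; mL=3500/1189, mR=50/41; mL+mR=4950/1189 → advance +1; mR−mL=-50/29 → turn -1·90°
n=2: pose=(-9,5,E); sL=200/169, sR=200/89; mL=51600/15041, mR=200/169; mL+mR=69400/15041 → advance +1; mR−mL=-200/89 → turn -1·90°
n=3: pose=(-8,5,S); sL=20/9, sR=20/13; mL=440/117, mR=20/9; mL+mR=700/117 → advance +1; mR−mL=-20/13 → turn -1·90°
n=4: pose=(-8,4,W); sL=40/17, sR=200/157; mL=9680/2669, mR=40/17; mL+mR=15960/2669 → advance +1; mR−mL=-200/157 → turn -1·90°
n=5: pose=(-9,4,N); sL=50/41, sR=50/29; mL=3500/1189, mR=50/41; mL+mR=4950/1189 → advance +1; mR−mL=-50/29 → turn -1·90°
n=6: pose=(-9,5,E); sL=200/169, sR=200/89; mL=51600/15041, mR=200/169; mL+mR=69400/15041 → advance +1; mR−mL=-200/89 → turn -1·90°
n=7: pose=(-8,5,S); sL=20/9, sR=20/13; mL=440/117, mR=20/9; mL+mR=700/117 → advance +1; mR−mL=-20/13 → turn -1·90°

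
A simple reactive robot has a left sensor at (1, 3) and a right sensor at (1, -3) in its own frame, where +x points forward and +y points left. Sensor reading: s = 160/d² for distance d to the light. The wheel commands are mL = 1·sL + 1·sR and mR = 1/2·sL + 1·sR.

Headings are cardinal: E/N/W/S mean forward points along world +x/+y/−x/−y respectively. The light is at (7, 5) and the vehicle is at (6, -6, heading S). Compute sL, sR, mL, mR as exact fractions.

40/37 1 77/37 57/37

left sensor world pos  = (9, -7); dL² = 148
right sensor world pos = (3, -7); dR² = 160
sL = 160/148 = 40/37
sR = 160/160 = 1
mL = 1·sL + 1·sR = 77/37
mR = 1/2·sL + 1·sR = 57/37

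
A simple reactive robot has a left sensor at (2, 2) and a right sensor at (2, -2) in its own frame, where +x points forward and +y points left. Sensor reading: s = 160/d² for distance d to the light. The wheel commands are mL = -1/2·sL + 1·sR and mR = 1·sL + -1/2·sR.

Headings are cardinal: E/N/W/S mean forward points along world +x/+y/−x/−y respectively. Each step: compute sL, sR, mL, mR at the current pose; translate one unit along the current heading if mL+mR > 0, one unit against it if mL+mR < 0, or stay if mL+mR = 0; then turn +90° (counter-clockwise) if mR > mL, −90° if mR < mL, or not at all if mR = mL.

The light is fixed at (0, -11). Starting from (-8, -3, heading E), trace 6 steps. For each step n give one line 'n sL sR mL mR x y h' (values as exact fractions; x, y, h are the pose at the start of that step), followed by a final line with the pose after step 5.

n=0: pose=(-8,-3,E); sL=20/17, sR=20/9; mL=250/153, mR=10/153; mL+mR=260/153 → advance +1; mR−mL=-80/51 → turn -1·90°
n=1: pose=(-7,-3,S); sL=160/61, sR=160/117; mL=400/7137, mR=13840/7137; mL+mR=14240/7137 → advance +1; mR−mL=4480/2379 → turn +1·90°
n=2: pose=(-7,-4,E); sL=80/53, sR=16/5; mL=648/265, mR=-24/265; mL+mR=624/265 → advance +1; mR−mL=-672/265 → turn -1·90°
n=3: pose=(-6,-4,S); sL=160/41, sR=160/89; mL=-560/3649, mR=10960/3649; mL+mR=10400/3649 → advance +1; mR−mL=11520/3649 → turn +1·90°
n=4: pose=(-6,-5,E); sL=2, sR=5; mL=4, mR=-1/2; mL+mR=7/2 → advance +1; mR−mL=-9/2 → turn -1·90°
n=5: pose=(-5,-5,S); sL=32/5, sR=32/13; mL=-48/65, mR=336/65; mL+mR=288/65 → advance +1; mR−mL=384/65 → turn +1·90°

0 20/17 20/9 250/153 10/153 -8 -3 E
1 160/61 160/117 400/7137 13840/7137 -7 -3 S
2 80/53 16/5 648/265 -24/265 -7 -4 E
3 160/41 160/89 -560/3649 10960/3649 -6 -4 S
4 2 5 4 -1/2 -6 -5 E
5 32/5 32/13 -48/65 336/65 -5 -5 S
final -5 -6 E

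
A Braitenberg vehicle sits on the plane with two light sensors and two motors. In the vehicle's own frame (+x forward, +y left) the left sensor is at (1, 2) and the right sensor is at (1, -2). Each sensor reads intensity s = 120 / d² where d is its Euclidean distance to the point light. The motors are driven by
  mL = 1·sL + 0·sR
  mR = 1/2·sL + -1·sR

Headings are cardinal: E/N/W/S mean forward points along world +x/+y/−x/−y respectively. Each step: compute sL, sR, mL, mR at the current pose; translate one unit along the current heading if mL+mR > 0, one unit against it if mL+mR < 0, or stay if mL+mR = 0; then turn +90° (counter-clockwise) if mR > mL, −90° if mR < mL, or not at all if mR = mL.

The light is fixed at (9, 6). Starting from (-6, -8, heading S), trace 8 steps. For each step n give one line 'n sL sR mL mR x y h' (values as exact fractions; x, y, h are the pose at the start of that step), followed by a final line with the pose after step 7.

n=0: pose=(-6,-8,S); sL=60/197, sR=60/257; mL=60/197, mR=-4110/50629; mL+mR=11310/50629 → advance +1; mR−mL=-19530/50629 → turn -1·90°
n=1: pose=(-6,-9,W); sL=24/109, sR=24/85; mL=24/109, mR=-1596/9265; mL+mR=444/9265 → advance +1; mR−mL=-3636/9265 → turn -1·90°
n=2: pose=(-7,-9,N); sL=3/13, sR=15/49; mL=3/13, mR=-243/1274; mL+mR=51/1274 → advance +1; mR−mL=-537/1274 → turn -1·90°
n=3: pose=(-7,-8,E); sL=40/123, sR=120/481; mL=40/123, mR=-5140/59163; mL+mR=4700/19721 → advance +1; mR−mL=-24380/59163 → turn -1·90°
n=4: pose=(-6,-8,S); sL=60/197, sR=60/257; mL=60/197, mR=-4110/50629; mL+mR=11310/50629 → advance +1; mR−mL=-19530/50629 → turn -1·90°
n=5: pose=(-6,-9,W); sL=24/109, sR=24/85; mL=24/109, mR=-1596/9265; mL+mR=444/9265 → advance +1; mR−mL=-3636/9265 → turn -1·90°
n=6: pose=(-7,-9,N); sL=3/13, sR=15/49; mL=3/13, mR=-243/1274; mL+mR=51/1274 → advance +1; mR−mL=-537/1274 → turn -1·90°
n=7: pose=(-7,-8,E); sL=40/123, sR=120/481; mL=40/123, mR=-5140/59163; mL+mR=4700/19721 → advance +1; mR−mL=-24380/59163 → turn -1·90°

0 60/197 60/257 60/197 -4110/50629 -6 -8 S
1 24/109 24/85 24/109 -1596/9265 -6 -9 W
2 3/13 15/49 3/13 -243/1274 -7 -9 N
3 40/123 120/481 40/123 -5140/59163 -7 -8 E
4 60/197 60/257 60/197 -4110/50629 -6 -8 S
5 24/109 24/85 24/109 -1596/9265 -6 -9 W
6 3/13 15/49 3/13 -243/1274 -7 -9 N
7 40/123 120/481 40/123 -5140/59163 -7 -8 E
final -6 -8 S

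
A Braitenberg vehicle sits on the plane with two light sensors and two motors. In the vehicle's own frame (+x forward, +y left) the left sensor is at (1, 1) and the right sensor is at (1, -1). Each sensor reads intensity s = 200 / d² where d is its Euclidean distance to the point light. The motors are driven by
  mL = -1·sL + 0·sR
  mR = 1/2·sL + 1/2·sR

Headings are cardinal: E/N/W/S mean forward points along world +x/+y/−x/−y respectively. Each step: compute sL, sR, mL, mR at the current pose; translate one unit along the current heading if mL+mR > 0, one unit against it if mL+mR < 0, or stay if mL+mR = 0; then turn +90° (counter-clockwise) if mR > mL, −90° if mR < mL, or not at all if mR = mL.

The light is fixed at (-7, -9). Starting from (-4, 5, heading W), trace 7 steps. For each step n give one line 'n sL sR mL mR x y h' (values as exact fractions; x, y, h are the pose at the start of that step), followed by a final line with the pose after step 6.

n=0: pose=(-4,5,W); sL=200/173, sR=200/229; mL=-200/173, mR=40200/39617; mL+mR=-5600/39617 → advance -1; mR−mL=86000/39617 → turn +1·90°
n=1: pose=(-3,5,S); sL=100/97, sR=100/89; mL=-100/97, mR=9300/8633; mL+mR=400/8633 → advance +1; mR−mL=18200/8633 → turn +1·90°
n=2: pose=(-3,4,E); sL=200/221, sR=200/169; mL=-200/221, mR=3000/2873; mL+mR=400/2873 → advance +1; mR−mL=5600/2873 → turn +1·90°
n=3: pose=(-2,4,N); sL=50/53, sR=25/29; mL=-50/53, mR=2775/3074; mL+mR=-125/3074 → advance -1; mR−mL=5675/3074 → turn +1·90°
n=4: pose=(-2,3,W); sL=200/137, sR=40/37; mL=-200/137, mR=6440/5069; mL+mR=-960/5069 → advance -1; mR−mL=13840/5069 → turn +1·90°
n=5: pose=(-1,3,S); sL=20/17, sR=100/73; mL=-20/17, mR=1580/1241; mL+mR=120/1241 → advance +1; mR−mL=3040/1241 → turn +1·90°
n=6: pose=(-1,2,E); sL=200/193, sR=200/149; mL=-200/193, mR=34200/28757; mL+mR=4400/28757 → advance +1; mR−mL=64000/28757 → turn +1·90°

0 200/173 200/229 -200/173 40200/39617 -4 5 W
1 100/97 100/89 -100/97 9300/8633 -3 5 S
2 200/221 200/169 -200/221 3000/2873 -3 4 E
3 50/53 25/29 -50/53 2775/3074 -2 4 N
4 200/137 40/37 -200/137 6440/5069 -2 3 W
5 20/17 100/73 -20/17 1580/1241 -1 3 S
6 200/193 200/149 -200/193 34200/28757 -1 2 E
final 0 2 N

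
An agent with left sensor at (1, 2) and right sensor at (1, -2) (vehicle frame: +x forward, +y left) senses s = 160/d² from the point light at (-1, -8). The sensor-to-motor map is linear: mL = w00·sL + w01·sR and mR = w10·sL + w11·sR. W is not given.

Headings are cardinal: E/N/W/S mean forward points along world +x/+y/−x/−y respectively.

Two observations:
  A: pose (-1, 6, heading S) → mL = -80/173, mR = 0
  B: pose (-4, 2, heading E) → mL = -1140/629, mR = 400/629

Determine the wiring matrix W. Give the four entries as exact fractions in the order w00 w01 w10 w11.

1/2 -1 -1/2 1/2

obs A: pose=(-1,6,S) → sL=160/173, sR=160/173, mL=-80/173, mR=0
obs B: pose=(-4,2,E) → sL=40/37, sR=40/17, mL=-1140/629, mR=400/629
sensor matrix S = [[160/173, 160/173], [40/37, 40/17]]; det S = 128000/108817
solve [mL_A; mL_B] = S·[w00; w01] and [mR_A; mR_B] = S·[w10; w11]:
  w00 = 1/2, w01 = -1, w10 = -1/2, w11 = 1/2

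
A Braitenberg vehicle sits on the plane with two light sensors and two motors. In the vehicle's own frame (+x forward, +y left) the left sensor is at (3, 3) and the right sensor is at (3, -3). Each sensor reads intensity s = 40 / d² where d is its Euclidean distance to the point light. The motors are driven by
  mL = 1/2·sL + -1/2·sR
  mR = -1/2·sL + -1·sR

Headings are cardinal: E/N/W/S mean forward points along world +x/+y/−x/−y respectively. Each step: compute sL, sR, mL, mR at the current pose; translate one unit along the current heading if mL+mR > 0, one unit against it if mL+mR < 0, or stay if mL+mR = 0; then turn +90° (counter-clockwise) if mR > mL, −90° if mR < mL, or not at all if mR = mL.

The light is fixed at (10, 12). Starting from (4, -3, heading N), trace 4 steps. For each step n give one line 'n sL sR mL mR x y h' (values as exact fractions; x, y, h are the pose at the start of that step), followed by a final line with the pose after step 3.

0 8/45 40/153 -32/765 -268/765 4 -3 N
1 20/89 4/37 192/3293 -726/3293 4 -4 E
2 40/377 40/461 1680/173797 -24300/173797 3 -4 S
3 5/53 10/61 -225/6466 -1365/6466 3 -3 W
final 4 -3 N

n=0: pose=(4,-3,N); sL=8/45, sR=40/153; mL=-32/765, mR=-268/765; mL+mR=-20/51 → advance -1; mR−mL=-236/765 → turn -1·90°
n=1: pose=(4,-4,E); sL=20/89, sR=4/37; mL=192/3293, mR=-726/3293; mL+mR=-6/37 → advance -1; mR−mL=-918/3293 → turn -1·90°
n=2: pose=(3,-4,S); sL=40/377, sR=40/461; mL=1680/173797, mR=-24300/173797; mL+mR=-60/461 → advance -1; mR−mL=-25980/173797 → turn -1·90°
n=3: pose=(3,-3,W); sL=5/53, sR=10/61; mL=-225/6466, mR=-1365/6466; mL+mR=-15/61 → advance -1; mR−mL=-570/3233 → turn -1·90°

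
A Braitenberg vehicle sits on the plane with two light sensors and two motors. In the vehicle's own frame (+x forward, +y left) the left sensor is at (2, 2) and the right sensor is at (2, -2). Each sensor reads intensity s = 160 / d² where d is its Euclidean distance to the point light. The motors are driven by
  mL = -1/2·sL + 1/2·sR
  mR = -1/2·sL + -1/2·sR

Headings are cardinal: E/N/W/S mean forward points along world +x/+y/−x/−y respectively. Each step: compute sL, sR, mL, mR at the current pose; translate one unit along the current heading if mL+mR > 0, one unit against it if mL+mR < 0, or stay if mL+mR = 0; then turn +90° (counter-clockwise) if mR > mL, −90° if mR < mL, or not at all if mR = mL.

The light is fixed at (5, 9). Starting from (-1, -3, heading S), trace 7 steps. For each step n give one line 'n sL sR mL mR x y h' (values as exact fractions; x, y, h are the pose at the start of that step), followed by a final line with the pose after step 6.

n=0: pose=(-1,-3,S); sL=40/53, sR=8/13; mL=-48/689, mR=-472/689; mL+mR=-40/53 → advance -1; mR−mL=-8/13 → turn -1·90°
n=1: pose=(-1,-2,W); sL=160/233, sR=32/29; mL=1408/6757, mR=-6048/6757; mL+mR=-160/233 → advance -1; mR−mL=-32/29 → turn -1·90°
n=2: pose=(0,-2,N); sL=16/13, sR=16/9; mL=32/117, mR=-176/117; mL+mR=-16/13 → advance -1; mR−mL=-16/9 → turn -1·90°
n=3: pose=(0,-3,E); sL=160/109, sR=32/41; mL=-1536/4469, mR=-5024/4469; mL+mR=-160/109 → advance -1; mR−mL=-32/41 → turn -1·90°
n=4: pose=(-1,-3,S); sL=40/53, sR=8/13; mL=-48/689, mR=-472/689; mL+mR=-40/53 → advance -1; mR−mL=-8/13 → turn -1·90°
n=5: pose=(-1,-2,W); sL=160/233, sR=32/29; mL=1408/6757, mR=-6048/6757; mL+mR=-160/233 → advance -1; mR−mL=-32/29 → turn -1·90°
n=6: pose=(0,-2,N); sL=16/13, sR=16/9; mL=32/117, mR=-176/117; mL+mR=-16/13 → advance -1; mR−mL=-16/9 → turn -1·90°

0 40/53 8/13 -48/689 -472/689 -1 -3 S
1 160/233 32/29 1408/6757 -6048/6757 -1 -2 W
2 16/13 16/9 32/117 -176/117 0 -2 N
3 160/109 32/41 -1536/4469 -5024/4469 0 -3 E
4 40/53 8/13 -48/689 -472/689 -1 -3 S
5 160/233 32/29 1408/6757 -6048/6757 -1 -2 W
6 16/13 16/9 32/117 -176/117 0 -2 N
final 0 -3 E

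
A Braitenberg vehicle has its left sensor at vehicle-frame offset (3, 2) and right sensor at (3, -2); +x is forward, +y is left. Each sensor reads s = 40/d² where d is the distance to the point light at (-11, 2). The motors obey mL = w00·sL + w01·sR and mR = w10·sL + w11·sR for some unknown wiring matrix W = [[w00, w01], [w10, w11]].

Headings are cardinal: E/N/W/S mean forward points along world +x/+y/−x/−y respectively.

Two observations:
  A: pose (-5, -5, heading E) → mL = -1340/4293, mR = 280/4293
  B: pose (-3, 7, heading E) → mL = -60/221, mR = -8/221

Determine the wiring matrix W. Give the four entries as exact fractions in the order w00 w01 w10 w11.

obs A: pose=(-5,-5,E) → sL=20/53, sR=20/81, mL=-1340/4293, mR=280/4293
obs B: pose=(-3,7,E) → sL=4/17, sR=4/13, mL=-60/221, mR=-8/221
sensor matrix S = [[20/53, 20/81], [4/17, 4/13]]; det S = 55040/948753
solve [mL_A; mL_B] = S·[w00; w01] and [mR_A; mR_B] = S·[w10; w11]:
  w00 = -1/2, w01 = -1/2, w10 = 1/2, w11 = -1/2

-1/2 -1/2 1/2 -1/2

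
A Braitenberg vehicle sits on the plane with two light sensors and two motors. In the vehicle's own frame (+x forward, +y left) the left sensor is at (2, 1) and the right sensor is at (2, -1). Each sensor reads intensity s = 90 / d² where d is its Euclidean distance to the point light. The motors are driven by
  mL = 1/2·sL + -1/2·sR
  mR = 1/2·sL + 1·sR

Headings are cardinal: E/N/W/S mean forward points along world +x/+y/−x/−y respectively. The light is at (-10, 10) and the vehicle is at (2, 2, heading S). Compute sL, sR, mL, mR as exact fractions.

90/269 90/221 -2160/59449 34155/59449

left sensor world pos  = (3, 0); dL² = 269
right sensor world pos = (1, 0); dR² = 221
sL = 90/269 = 90/269
sR = 90/221 = 90/221
mL = 1/2·sL + -1/2·sR = -2160/59449
mR = 1/2·sL + 1·sR = 34155/59449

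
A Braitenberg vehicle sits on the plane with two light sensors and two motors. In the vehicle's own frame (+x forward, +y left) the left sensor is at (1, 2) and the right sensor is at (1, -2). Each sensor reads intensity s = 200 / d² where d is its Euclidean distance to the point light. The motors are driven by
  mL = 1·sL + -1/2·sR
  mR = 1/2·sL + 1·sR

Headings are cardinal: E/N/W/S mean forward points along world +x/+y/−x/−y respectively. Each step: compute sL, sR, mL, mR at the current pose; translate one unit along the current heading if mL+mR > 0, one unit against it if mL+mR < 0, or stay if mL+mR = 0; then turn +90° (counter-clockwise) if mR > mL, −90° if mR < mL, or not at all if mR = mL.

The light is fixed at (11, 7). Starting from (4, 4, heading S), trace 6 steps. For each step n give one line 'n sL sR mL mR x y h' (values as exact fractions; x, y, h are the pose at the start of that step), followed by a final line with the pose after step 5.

0 200/41 200/97 15300/3977 17900/3977 4 4 S
1 5 25/9 65/18 95/18 4 3 E
2 200/73 8 -92/73 684/73 5 3 N
3 100/37 4 26/37 198/37 5 4 W
4 200/41 200/97 15300/3977 17900/3977 4 4 S
5 5 25/9 65/18 95/18 4 3 E
final 5 3 N

n=0: pose=(4,4,S); sL=200/41, sR=200/97; mL=15300/3977, mR=17900/3977; mL+mR=33200/3977 → advance +1; mR−mL=2600/3977 → turn +1·90°
n=1: pose=(4,3,E); sL=5, sR=25/9; mL=65/18, mR=95/18; mL+mR=80/9 → advance +1; mR−mL=5/3 → turn +1·90°
n=2: pose=(5,3,N); sL=200/73, sR=8; mL=-92/73, mR=684/73; mL+mR=592/73 → advance +1; mR−mL=776/73 → turn +1·90°
n=3: pose=(5,4,W); sL=100/37, sR=4; mL=26/37, mR=198/37; mL+mR=224/37 → advance +1; mR−mL=172/37 → turn +1·90°
n=4: pose=(4,4,S); sL=200/41, sR=200/97; mL=15300/3977, mR=17900/3977; mL+mR=33200/3977 → advance +1; mR−mL=2600/3977 → turn +1·90°
n=5: pose=(4,3,E); sL=5, sR=25/9; mL=65/18, mR=95/18; mL+mR=80/9 → advance +1; mR−mL=5/3 → turn +1·90°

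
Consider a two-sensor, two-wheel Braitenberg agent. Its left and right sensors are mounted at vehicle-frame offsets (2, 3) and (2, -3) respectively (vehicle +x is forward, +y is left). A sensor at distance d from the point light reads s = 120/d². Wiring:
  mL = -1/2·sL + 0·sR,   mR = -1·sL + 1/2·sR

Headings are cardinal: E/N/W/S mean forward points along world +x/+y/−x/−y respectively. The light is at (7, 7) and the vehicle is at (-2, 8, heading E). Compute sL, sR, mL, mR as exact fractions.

left sensor world pos  = (0, 11); dL² = 65
right sensor world pos = (0, 5); dR² = 53
sL = 120/65 = 24/13
sR = 120/53 = 120/53
mL = -1/2·sL + 0·sR = -12/13
mR = -1·sL + 1/2·sR = -492/689

24/13 120/53 -12/13 -492/689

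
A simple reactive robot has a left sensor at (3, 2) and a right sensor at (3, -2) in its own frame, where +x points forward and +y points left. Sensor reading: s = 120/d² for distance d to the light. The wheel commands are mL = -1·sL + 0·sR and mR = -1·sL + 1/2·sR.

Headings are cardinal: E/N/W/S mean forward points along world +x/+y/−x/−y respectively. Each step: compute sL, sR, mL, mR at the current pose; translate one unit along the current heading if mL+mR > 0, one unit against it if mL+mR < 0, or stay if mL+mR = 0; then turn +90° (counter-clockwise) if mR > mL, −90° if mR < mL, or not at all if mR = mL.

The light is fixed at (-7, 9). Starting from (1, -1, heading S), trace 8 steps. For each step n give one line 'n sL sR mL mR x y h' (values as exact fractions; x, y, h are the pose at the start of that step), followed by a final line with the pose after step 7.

n=0: pose=(1,-1,S); sL=120/269, sR=24/41; mL=-120/269, mR=-1692/11029; mL+mR=-6612/11029 → advance -1; mR−mL=12/41 → turn +1·90°
n=1: pose=(1,0,E); sL=12/17, sR=60/121; mL=-12/17, mR=-942/2057; mL+mR=-2394/2057 → advance -1; mR−mL=30/121 → turn +1·90°
n=2: pose=(0,0,N); sL=120/61, sR=40/39; mL=-120/61, mR=-3460/2379; mL+mR=-8140/2379 → advance -1; mR−mL=20/39 → turn +1·90°
n=3: pose=(0,-1,W); sL=3/4, sR=3/2; mL=-3/4, mR=0; mL+mR=-3/4 → advance -1; mR−mL=3/4 → turn +1·90°
n=4: pose=(1,-1,S); sL=120/269, sR=24/41; mL=-120/269, mR=-1692/11029; mL+mR=-6612/11029 → advance -1; mR−mL=12/41 → turn +1·90°
n=5: pose=(1,0,E); sL=12/17, sR=60/121; mL=-12/17, mR=-942/2057; mL+mR=-2394/2057 → advance -1; mR−mL=30/121 → turn +1·90°
n=6: pose=(0,0,N); sL=120/61, sR=40/39; mL=-120/61, mR=-3460/2379; mL+mR=-8140/2379 → advance -1; mR−mL=20/39 → turn +1·90°
n=7: pose=(0,-1,W); sL=3/4, sR=3/2; mL=-3/4, mR=0; mL+mR=-3/4 → advance -1; mR−mL=3/4 → turn +1·90°

0 120/269 24/41 -120/269 -1692/11029 1 -1 S
1 12/17 60/121 -12/17 -942/2057 1 0 E
2 120/61 40/39 -120/61 -3460/2379 0 0 N
3 3/4 3/2 -3/4 0 0 -1 W
4 120/269 24/41 -120/269 -1692/11029 1 -1 S
5 12/17 60/121 -12/17 -942/2057 1 0 E
6 120/61 40/39 -120/61 -3460/2379 0 0 N
7 3/4 3/2 -3/4 0 0 -1 W
final 1 -1 S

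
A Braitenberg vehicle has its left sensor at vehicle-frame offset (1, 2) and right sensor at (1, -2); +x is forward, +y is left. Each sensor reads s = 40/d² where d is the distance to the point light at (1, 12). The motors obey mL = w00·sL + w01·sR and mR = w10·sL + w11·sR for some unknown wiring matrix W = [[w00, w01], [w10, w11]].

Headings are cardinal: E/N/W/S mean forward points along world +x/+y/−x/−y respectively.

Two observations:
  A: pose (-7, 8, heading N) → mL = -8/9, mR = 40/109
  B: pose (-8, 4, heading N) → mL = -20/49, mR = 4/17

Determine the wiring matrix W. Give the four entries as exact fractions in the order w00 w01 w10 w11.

obs A: pose=(-7,8,N) → sL=40/109, sR=8/9, mL=-8/9, mR=40/109
obs B: pose=(-8,4,N) → sL=4/17, sR=20/49, mL=-20/49, mR=4/17
sensor matrix S = [[40/109, 8/9], [4/17, 20/49]]; det S = -48512/817173
solve [mL_A; mL_B] = S·[w00; w01] and [mR_A; mR_B] = S·[w10; w11]:
  w00 = 0, w01 = -1, w10 = 1, w11 = 0

0 -1 1 0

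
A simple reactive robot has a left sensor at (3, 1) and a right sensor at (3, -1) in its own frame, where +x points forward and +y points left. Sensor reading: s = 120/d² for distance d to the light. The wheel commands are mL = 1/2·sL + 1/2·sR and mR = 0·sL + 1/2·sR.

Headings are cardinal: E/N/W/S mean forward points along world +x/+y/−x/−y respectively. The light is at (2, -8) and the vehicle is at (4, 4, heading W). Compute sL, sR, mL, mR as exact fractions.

left sensor world pos  = (1, 3); dL² = 122
right sensor world pos = (1, 5); dR² = 170
sL = 120/122 = 60/61
sR = 120/170 = 12/17
mL = 1/2·sL + 1/2·sR = 876/1037
mR = 0·sL + 1/2·sR = 6/17

60/61 12/17 876/1037 6/17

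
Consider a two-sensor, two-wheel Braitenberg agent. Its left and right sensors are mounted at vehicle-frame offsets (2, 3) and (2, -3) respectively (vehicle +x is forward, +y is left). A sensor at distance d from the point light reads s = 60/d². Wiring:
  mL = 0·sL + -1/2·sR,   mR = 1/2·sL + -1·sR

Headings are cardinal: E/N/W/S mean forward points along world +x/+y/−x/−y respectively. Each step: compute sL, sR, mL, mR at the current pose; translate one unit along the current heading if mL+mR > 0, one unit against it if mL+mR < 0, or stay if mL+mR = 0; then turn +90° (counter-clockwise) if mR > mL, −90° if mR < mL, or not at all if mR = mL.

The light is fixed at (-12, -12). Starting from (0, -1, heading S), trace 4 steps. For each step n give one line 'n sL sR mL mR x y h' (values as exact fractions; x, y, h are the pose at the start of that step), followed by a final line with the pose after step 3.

n=0: pose=(0,-1,S); sL=10/51, sR=10/27; mL=-5/27, mR=-125/459; mL+mR=-70/153 → advance -1; mR−mL=-40/459 → turn -1·90°
n=1: pose=(0,0,W); sL=60/181, sR=12/65; mL=-6/65, mR=-222/11765; mL+mR=-1308/11765 → advance -1; mR−mL=864/11765 → turn +1·90°
n=2: pose=(1,0,S); sL=15/89, sR=3/10; mL=-3/20, mR=-96/445; mL+mR=-651/1780 → advance -1; mR−mL=-117/1780 → turn -1·90°
n=3: pose=(1,1,W); sL=60/221, sR=60/377; mL=-30/377, mR=-150/6409; mL+mR=-660/6409 → advance -1; mR−mL=360/6409 → turn +1·90°

0 10/51 10/27 -5/27 -125/459 0 -1 S
1 60/181 12/65 -6/65 -222/11765 0 0 W
2 15/89 3/10 -3/20 -96/445 1 0 S
3 60/221 60/377 -30/377 -150/6409 1 1 W
final 2 1 S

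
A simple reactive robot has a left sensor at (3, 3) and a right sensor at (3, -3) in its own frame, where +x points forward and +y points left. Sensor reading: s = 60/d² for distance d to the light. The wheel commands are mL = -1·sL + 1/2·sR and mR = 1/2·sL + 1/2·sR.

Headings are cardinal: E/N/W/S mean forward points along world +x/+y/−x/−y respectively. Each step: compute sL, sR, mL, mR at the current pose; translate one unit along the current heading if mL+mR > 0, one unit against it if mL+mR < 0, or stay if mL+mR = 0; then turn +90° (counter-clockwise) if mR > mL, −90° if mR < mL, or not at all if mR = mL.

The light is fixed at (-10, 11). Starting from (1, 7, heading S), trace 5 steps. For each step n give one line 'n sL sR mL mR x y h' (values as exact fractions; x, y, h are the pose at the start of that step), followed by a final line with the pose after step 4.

n=0: pose=(1,7,S); sL=12/49, sR=60/113; mL=114/5537, mR=2148/5537; mL+mR=2262/5537 → advance +1; mR−mL=18/49 → turn +1·90°
n=1: pose=(1,6,E); sL=3/10, sR=3/13; mL=-12/65, mR=69/260; mL+mR=21/260 → advance +1; mR−mL=9/20 → turn +1·90°
n=2: pose=(2,6,N); sL=12/17, sR=60/229; mL=-2238/3893, mR=1884/3893; mL+mR=-354/3893 → advance -1; mR−mL=18/17 → turn +1·90°
n=3: pose=(2,5,W); sL=10/27, sR=2/3; mL=-1/27, mR=14/27; mL+mR=13/27 → advance +1; mR−mL=5/9 → turn +1·90°
n=4: pose=(1,5,S); sL=60/277, sR=12/29; mL=-78/8033, mR=2532/8033; mL+mR=2454/8033 → advance +1; mR−mL=90/277 → turn +1·90°

0 12/49 60/113 114/5537 2148/5537 1 7 S
1 3/10 3/13 -12/65 69/260 1 6 E
2 12/17 60/229 -2238/3893 1884/3893 2 6 N
3 10/27 2/3 -1/27 14/27 2 5 W
4 60/277 12/29 -78/8033 2532/8033 1 5 S
final 1 4 E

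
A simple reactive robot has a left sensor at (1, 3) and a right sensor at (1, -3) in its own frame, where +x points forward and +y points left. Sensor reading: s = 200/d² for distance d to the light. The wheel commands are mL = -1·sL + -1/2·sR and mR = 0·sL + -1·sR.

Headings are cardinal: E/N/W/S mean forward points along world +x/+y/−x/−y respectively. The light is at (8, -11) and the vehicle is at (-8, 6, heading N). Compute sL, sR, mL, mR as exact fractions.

left sensor world pos  = (-11, 7); dL² = 685
right sensor world pos = (-5, 7); dR² = 493
sL = 200/685 = 40/137
sR = 200/493 = 200/493
mL = -1·sL + -1/2·sR = -33420/67541
mR = 0·sL + -1·sR = -200/493

40/137 200/493 -33420/67541 -200/493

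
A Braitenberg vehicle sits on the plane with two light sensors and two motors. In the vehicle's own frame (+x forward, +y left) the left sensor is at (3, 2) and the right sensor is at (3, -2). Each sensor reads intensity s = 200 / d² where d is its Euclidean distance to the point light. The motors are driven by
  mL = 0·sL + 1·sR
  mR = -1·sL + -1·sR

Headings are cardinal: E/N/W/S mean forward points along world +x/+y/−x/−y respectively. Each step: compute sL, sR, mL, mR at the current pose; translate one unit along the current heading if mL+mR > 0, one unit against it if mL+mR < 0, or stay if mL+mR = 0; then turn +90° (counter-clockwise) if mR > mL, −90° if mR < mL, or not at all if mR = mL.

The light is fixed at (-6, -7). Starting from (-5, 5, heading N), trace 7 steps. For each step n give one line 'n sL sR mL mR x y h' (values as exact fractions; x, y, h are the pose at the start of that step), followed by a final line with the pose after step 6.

n=0: pose=(-5,5,N); sL=100/113, sR=100/117; mL=100/117, mR=-23000/13221; mL+mR=-100/113 → advance -1; mR−mL=-34300/13221 → turn -1·90°
n=1: pose=(-5,4,E); sL=40/37, sR=200/97; mL=200/97, mR=-11280/3589; mL+mR=-40/37 → advance -1; mR−mL=-18680/3589 → turn -1·90°
n=2: pose=(-6,4,S); sL=50/17, sR=50/17; mL=50/17, mR=-100/17; mL+mR=-50/17 → advance -1; mR−mL=-150/17 → turn -1·90°
n=3: pose=(-6,5,W); sL=200/109, sR=40/41; mL=40/41, mR=-12560/4469; mL+mR=-200/109 → advance -1; mR−mL=-16920/4469 → turn -1·90°
n=4: pose=(-5,5,N); sL=100/113, sR=100/117; mL=100/117, mR=-23000/13221; mL+mR=-100/113 → advance -1; mR−mL=-34300/13221 → turn -1·90°
n=5: pose=(-5,4,E); sL=40/37, sR=200/97; mL=200/97, mR=-11280/3589; mL+mR=-40/37 → advance -1; mR−mL=-18680/3589 → turn -1·90°
n=6: pose=(-6,4,S); sL=50/17, sR=50/17; mL=50/17, mR=-100/17; mL+mR=-50/17 → advance -1; mR−mL=-150/17 → turn -1·90°

0 100/113 100/117 100/117 -23000/13221 -5 5 N
1 40/37 200/97 200/97 -11280/3589 -5 4 E
2 50/17 50/17 50/17 -100/17 -6 4 S
3 200/109 40/41 40/41 -12560/4469 -6 5 W
4 100/113 100/117 100/117 -23000/13221 -5 5 N
5 40/37 200/97 200/97 -11280/3589 -5 4 E
6 50/17 50/17 50/17 -100/17 -6 4 S
final -6 5 W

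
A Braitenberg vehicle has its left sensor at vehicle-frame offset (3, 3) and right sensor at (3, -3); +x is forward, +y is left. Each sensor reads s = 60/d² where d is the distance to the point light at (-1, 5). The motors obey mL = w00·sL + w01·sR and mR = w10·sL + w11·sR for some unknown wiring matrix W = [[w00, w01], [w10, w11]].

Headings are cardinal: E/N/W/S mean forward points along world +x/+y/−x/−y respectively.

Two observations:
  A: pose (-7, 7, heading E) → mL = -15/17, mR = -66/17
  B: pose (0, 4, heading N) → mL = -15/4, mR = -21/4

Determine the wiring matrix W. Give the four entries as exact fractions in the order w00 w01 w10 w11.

-1/2 0 -1/2 -1/2

obs A: pose=(-7,7,E) → sL=30/17, sR=6, mL=-15/17, mR=-66/17
obs B: pose=(0,4,N) → sL=15/2, sR=3, mL=-15/4, mR=-21/4
sensor matrix S = [[30/17, 6], [15/2, 3]]; det S = -675/17
solve [mL_A; mL_B] = S·[w00; w01] and [mR_A; mR_B] = S·[w10; w11]:
  w00 = -1/2, w01 = 0, w10 = -1/2, w11 = -1/2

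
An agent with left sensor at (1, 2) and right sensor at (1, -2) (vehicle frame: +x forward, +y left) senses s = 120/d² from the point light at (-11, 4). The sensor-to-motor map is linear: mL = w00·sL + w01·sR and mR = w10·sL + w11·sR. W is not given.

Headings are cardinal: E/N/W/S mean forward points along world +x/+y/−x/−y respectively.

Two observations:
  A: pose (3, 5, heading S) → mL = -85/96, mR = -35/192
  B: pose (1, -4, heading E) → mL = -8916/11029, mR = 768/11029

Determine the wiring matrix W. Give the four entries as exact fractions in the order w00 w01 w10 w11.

obs A: pose=(3,5,S) → sL=15/32, sR=5/6, mL=-85/96, mR=-35/192
obs B: pose=(1,-4,E) → sL=24/41, sR=120/269, mL=-8916/11029, mR=768/11029
sensor matrix S = [[15/32, 5/6], [24/41, 120/269]]; det S = -12295/44116
solve [mL_A; mL_B] = S·[w00; w01] and [mR_A; mR_B] = S·[w10; w11]:
  w00 = -1, w01 = -1/2, w10 = 1/2, w11 = -1/2

-1 -1/2 1/2 -1/2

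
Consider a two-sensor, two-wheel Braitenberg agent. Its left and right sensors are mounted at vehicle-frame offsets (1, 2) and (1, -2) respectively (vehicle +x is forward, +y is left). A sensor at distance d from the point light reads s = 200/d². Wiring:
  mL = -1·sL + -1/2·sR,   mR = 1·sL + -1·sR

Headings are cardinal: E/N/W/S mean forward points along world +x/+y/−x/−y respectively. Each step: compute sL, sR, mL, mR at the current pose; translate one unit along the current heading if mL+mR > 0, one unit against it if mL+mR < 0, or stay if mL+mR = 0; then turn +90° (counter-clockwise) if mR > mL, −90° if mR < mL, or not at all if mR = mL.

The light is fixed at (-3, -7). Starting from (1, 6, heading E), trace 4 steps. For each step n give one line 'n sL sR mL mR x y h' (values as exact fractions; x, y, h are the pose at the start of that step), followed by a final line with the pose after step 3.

0 4/5 100/73 -542/365 -208/365 1 6 E
1 200/197 200/221 -63900/43537 4800/43537 0 6 N
2 25/13 1 -63/26 12/13 0 5 W
3 200/157 8/5 -1628/785 -256/785 1 5 S
final 1 6 E

n=0: pose=(1,6,E); sL=4/5, sR=100/73; mL=-542/365, mR=-208/365; mL+mR=-150/73 → advance -1; mR−mL=334/365 → turn +1·90°
n=1: pose=(0,6,N); sL=200/197, sR=200/221; mL=-63900/43537, mR=4800/43537; mL+mR=-300/221 → advance -1; mR−mL=68700/43537 → turn +1·90°
n=2: pose=(0,5,W); sL=25/13, sR=1; mL=-63/26, mR=12/13; mL+mR=-3/2 → advance -1; mR−mL=87/26 → turn +1·90°
n=3: pose=(1,5,S); sL=200/157, sR=8/5; mL=-1628/785, mR=-256/785; mL+mR=-12/5 → advance -1; mR−mL=1372/785 → turn +1·90°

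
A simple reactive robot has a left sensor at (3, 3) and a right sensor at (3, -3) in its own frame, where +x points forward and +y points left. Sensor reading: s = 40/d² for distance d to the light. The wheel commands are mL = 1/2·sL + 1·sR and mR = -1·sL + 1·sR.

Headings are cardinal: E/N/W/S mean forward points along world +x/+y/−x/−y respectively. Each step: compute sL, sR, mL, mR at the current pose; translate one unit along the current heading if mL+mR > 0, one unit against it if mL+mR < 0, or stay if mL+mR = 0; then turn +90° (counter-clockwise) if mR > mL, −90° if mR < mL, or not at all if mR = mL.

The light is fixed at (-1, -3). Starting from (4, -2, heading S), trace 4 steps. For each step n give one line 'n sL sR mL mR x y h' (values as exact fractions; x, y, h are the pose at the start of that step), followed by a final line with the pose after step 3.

0 10/17 5 90/17 75/17 4 -2 S
1 40/13 40/13 60/13 0 4 -3 W
2 4 20/29 78/29 -96/29 3 -3 N
3 40/53 8/13 684/689 -96/689 3 -4 E
final 4 -4 S

n=0: pose=(4,-2,S); sL=10/17, sR=5; mL=90/17, mR=75/17; mL+mR=165/17 → advance +1; mR−mL=-15/17 → turn -1·90°
n=1: pose=(4,-3,W); sL=40/13, sR=40/13; mL=60/13, mR=0; mL+mR=60/13 → advance +1; mR−mL=-60/13 → turn -1·90°
n=2: pose=(3,-3,N); sL=4, sR=20/29; mL=78/29, mR=-96/29; mL+mR=-18/29 → advance -1; mR−mL=-6 → turn -1·90°
n=3: pose=(3,-4,E); sL=40/53, sR=8/13; mL=684/689, mR=-96/689; mL+mR=588/689 → advance +1; mR−mL=-60/53 → turn -1·90°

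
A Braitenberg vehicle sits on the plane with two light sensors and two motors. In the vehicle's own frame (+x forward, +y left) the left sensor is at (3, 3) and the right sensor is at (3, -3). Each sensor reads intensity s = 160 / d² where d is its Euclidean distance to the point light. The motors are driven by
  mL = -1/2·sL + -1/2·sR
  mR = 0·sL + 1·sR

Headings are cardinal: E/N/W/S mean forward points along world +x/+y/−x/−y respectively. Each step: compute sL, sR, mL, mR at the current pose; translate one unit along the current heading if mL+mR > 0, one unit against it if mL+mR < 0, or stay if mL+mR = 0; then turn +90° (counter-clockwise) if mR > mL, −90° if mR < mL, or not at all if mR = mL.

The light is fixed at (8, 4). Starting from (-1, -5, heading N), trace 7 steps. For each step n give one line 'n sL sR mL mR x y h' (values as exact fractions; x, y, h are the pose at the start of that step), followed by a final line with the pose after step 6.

0 8/9 20/9 -14/9 20/9 -1 -5 N
1 32/53 160/169 -6944/8957 160/169 -1 -4 W
2 16/17 16/29 -368/493 16/29 -2 -4 S
3 32/13 160/149 -3424/1937 160/149 -2 -3 E
4 40/53 2 -73/53 2 -3 -3 N
5 160/277 32/41 -7712/11357 32/41 -3 -2 W
6 80/81 80/153 -1040/1377 80/153 -4 -2 S
final -4 -1 E

n=0: pose=(-1,-5,N); sL=8/9, sR=20/9; mL=-14/9, mR=20/9; mL+mR=2/3 → advance +1; mR−mL=34/9 → turn +1·90°
n=1: pose=(-1,-4,W); sL=32/53, sR=160/169; mL=-6944/8957, mR=160/169; mL+mR=1536/8957 → advance +1; mR−mL=15424/8957 → turn +1·90°
n=2: pose=(-2,-4,S); sL=16/17, sR=16/29; mL=-368/493, mR=16/29; mL+mR=-96/493 → advance -1; mR−mL=640/493 → turn +1·90°
n=3: pose=(-2,-3,E); sL=32/13, sR=160/149; mL=-3424/1937, mR=160/149; mL+mR=-1344/1937 → advance -1; mR−mL=5504/1937 → turn +1·90°
n=4: pose=(-3,-3,N); sL=40/53, sR=2; mL=-73/53, mR=2; mL+mR=33/53 → advance +1; mR−mL=179/53 → turn +1·90°
n=5: pose=(-3,-2,W); sL=160/277, sR=32/41; mL=-7712/11357, mR=32/41; mL+mR=1152/11357 → advance +1; mR−mL=16576/11357 → turn +1·90°
n=6: pose=(-4,-2,S); sL=80/81, sR=80/153; mL=-1040/1377, mR=80/153; mL+mR=-320/1377 → advance -1; mR−mL=1760/1377 → turn +1·90°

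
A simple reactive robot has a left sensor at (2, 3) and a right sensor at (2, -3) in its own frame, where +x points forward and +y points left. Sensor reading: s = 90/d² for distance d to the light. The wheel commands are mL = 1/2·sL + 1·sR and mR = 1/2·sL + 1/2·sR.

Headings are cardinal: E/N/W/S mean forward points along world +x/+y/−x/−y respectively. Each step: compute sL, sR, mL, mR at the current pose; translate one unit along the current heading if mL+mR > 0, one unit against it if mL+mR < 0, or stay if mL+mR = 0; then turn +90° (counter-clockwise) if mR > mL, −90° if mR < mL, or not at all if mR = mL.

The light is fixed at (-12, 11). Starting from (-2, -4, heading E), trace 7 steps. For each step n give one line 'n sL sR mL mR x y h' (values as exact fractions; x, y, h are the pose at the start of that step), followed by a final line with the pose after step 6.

n=0: pose=(-2,-4,E); sL=5/16, sR=5/26; mL=145/416, mR=105/416; mL+mR=125/208 → advance +1; mR−mL=-5/52 → turn -1·90°
n=1: pose=(-1,-4,S); sL=18/97, sR=90/353; mL=11907/34241, mR=7542/34241; mL+mR=19449/34241 → advance +1; mR−mL=-45/353 → turn -1·90°
n=2: pose=(-1,-5,W); sL=45/221, sR=9/25; mL=5103/11050, mR=1557/5525; mL+mR=8217/11050 → advance +1; mR−mL=-9/50 → turn -1·90°
n=3: pose=(-2,-5,N); sL=18/49, sR=18/73; mL=1539/3577, mR=1098/3577; mL+mR=2637/3577 → advance +1; mR−mL=-9/73 → turn -1·90°
n=4: pose=(-2,-4,E); sL=5/16, sR=5/26; mL=145/416, mR=105/416; mL+mR=125/208 → advance +1; mR−mL=-5/52 → turn -1·90°
n=5: pose=(-1,-4,S); sL=18/97, sR=90/353; mL=11907/34241, mR=7542/34241; mL+mR=19449/34241 → advance +1; mR−mL=-45/353 → turn -1·90°
n=6: pose=(-1,-5,W); sL=45/221, sR=9/25; mL=5103/11050, mR=1557/5525; mL+mR=8217/11050 → advance +1; mR−mL=-9/50 → turn -1·90°

0 5/16 5/26 145/416 105/416 -2 -4 E
1 18/97 90/353 11907/34241 7542/34241 -1 -4 S
2 45/221 9/25 5103/11050 1557/5525 -1 -5 W
3 18/49 18/73 1539/3577 1098/3577 -2 -5 N
4 5/16 5/26 145/416 105/416 -2 -4 E
5 18/97 90/353 11907/34241 7542/34241 -1 -4 S
6 45/221 9/25 5103/11050 1557/5525 -1 -5 W
final -2 -5 N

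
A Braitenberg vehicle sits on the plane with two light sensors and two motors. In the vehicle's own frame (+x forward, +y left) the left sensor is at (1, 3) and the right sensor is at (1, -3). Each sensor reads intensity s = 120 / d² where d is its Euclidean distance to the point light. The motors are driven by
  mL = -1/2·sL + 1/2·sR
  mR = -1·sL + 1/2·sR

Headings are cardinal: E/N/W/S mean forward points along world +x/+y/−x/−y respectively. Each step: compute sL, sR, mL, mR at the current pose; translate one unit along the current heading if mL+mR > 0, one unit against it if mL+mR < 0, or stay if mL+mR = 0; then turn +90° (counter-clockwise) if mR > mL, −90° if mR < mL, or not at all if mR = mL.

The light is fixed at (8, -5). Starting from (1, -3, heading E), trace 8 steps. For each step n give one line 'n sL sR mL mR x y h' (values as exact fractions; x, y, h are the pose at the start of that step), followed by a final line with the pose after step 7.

0 120/61 120/37 1440/2257 -780/2257 1 -3 E
1 12 60/41 -216/41 -462/41 2 -3 S
2 120/49 24/17 -432/833 -1452/833 2 -2 W
3 3/2 6 9/4 3/2 3 -2 N
4 24/13 120/17 576/221 372/221 3 -1 E
5 12 60/29 -144/29 -318/29 4 -1 S
6 120/29 120/89 -3600/2581 -8940/2581 4 0 W
7 5/3 10/3 5/6 0 5 0 N
final 5 1 E

n=0: pose=(1,-3,E); sL=120/61, sR=120/37; mL=1440/2257, mR=-780/2257; mL+mR=660/2257 → advance +1; mR−mL=-60/61 → turn -1·90°
n=1: pose=(2,-3,S); sL=12, sR=60/41; mL=-216/41, mR=-462/41; mL+mR=-678/41 → advance -1; mR−mL=-6 → turn -1·90°
n=2: pose=(2,-2,W); sL=120/49, sR=24/17; mL=-432/833, mR=-1452/833; mL+mR=-1884/833 → advance -1; mR−mL=-60/49 → turn -1·90°
n=3: pose=(3,-2,N); sL=3/2, sR=6; mL=9/4, mR=3/2; mL+mR=15/4 → advance +1; mR−mL=-3/4 → turn -1·90°
n=4: pose=(3,-1,E); sL=24/13, sR=120/17; mL=576/221, mR=372/221; mL+mR=948/221 → advance +1; mR−mL=-12/13 → turn -1·90°
n=5: pose=(4,-1,S); sL=12, sR=60/29; mL=-144/29, mR=-318/29; mL+mR=-462/29 → advance -1; mR−mL=-6 → turn -1·90°
n=6: pose=(4,0,W); sL=120/29, sR=120/89; mL=-3600/2581, mR=-8940/2581; mL+mR=-12540/2581 → advance -1; mR−mL=-60/29 → turn -1·90°
n=7: pose=(5,0,N); sL=5/3, sR=10/3; mL=5/6, mR=0; mL+mR=5/6 → advance +1; mR−mL=-5/6 → turn -1·90°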